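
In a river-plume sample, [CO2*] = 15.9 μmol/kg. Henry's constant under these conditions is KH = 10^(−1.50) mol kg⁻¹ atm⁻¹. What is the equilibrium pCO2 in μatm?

KH = 10^(−1.50) = 3.162×10^-2 mol kg⁻¹ atm⁻¹
pCO2 = [CO2*]/KH = 15.9×10^-6 / 3.162×10^-2 = 5.03×10^-4 atm = 503 μatm

pCO2 = 503 μatm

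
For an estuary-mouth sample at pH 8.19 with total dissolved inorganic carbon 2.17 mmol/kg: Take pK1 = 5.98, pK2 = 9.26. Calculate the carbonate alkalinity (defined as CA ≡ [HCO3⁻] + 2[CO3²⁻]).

CA = 2.33 mmol/kg

CA = [HCO3⁻] + 2[CO3²⁻] = (α₁ + 2α₂)·DIC
At pH 8.19: [H⁺]/K1 = 10^-2.21 = 0.0061660, K2/[H⁺] = 10^-1.07 = 0.085114
α₁ = 1/(1 + 0.0061660 + 0.085114) = 1/1.0913 = 0.9164; α₂ = α₁·K2/[H⁺] = 0.07799
α₁ + 2α₂ = 1.0723
CA = 1.0723 × 2.17 = 2.33 mmol/kg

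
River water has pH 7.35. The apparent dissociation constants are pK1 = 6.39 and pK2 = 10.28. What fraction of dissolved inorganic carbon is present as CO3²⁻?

α₂ = 0.00106

α₂ = 1 / (1 + [H⁺]/K2 + [H⁺]²/(K1K2)) = 1 / (1 + 10^+2.93 + 10^+1.97)
   = 1 / (1 + 851.14 + 93.325) = 1/945.46 = 0.001058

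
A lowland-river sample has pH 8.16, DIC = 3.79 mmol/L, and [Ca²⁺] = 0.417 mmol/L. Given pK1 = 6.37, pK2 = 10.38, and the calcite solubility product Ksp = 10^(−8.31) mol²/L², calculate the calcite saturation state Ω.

α₂ = 1 / (1 + [H⁺]/K2 + [H⁺]²/(K1K2)) = 1 / (1 + 10^+2.22 + 10^+0.43)
   = 1 / (1 + 165.96 + 2.6915) = 1/169.65 = 0.005894
[CO3²⁻] = α₂ × DIC = 0.005894 × 3.79 = 0.02234 mmol/L
Ksp = 10^(−8.31) = 4.898×10^-9
Ω = [Ca²⁺][CO3²⁻]/Ksp = (0.417×10^-3)(2.234×10^-5) / 4.898×10^-9 = 1.90

Ω = 1.90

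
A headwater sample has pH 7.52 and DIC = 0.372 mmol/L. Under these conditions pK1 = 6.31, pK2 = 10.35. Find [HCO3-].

α₁ = 1 / (1 + [H⁺]/K1 + K2/[H⁺]) = 1 / (1 + 10^-1.21 + 10^-2.83)
   = 1 / (1 + 0.061660 + 0.0014791) = 1/1.0631 = 0.9406
[HCO3⁻] = α₁ × DIC = 0.9406 × 0.372 = 0.350 mmol/L

[HCO3⁻] = 0.350 mmol/L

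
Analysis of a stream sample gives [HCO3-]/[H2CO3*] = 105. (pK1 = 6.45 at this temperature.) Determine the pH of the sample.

From K1 = [H⁺][HCO3-]/[H2CO3*]:  pH = pK1 + log₁₀([HCO3-]/[H2CO3*])
log₁₀(105) = +2.021
pH = 6.45 + (+2.021) = 8.47

pH = 8.47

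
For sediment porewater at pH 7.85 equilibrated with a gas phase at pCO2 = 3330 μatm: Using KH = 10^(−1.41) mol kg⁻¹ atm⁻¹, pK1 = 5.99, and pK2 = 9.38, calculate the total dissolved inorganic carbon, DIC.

[CO2*] = KH · pCO2 = 10^(−1.41) × 3330×10^-6 = 1.296×10^-4 mol/kg
α₀ = 1/(1 + K1/[H⁺] + K1K2/[H⁺]²) = 1/(1 + 10^+1.86 + 10^+0.33) = 0.01323
DIC = [CO2*]/α₀ = 1.296×10^-4 / 0.01323 = 9.79 mmol/kg

DIC = 9.79 mmol/kg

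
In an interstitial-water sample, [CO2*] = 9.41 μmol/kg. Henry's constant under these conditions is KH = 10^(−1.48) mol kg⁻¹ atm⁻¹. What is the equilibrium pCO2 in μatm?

pCO2 = 284 μatm

KH = 10^(−1.48) = 3.311×10^-2 mol kg⁻¹ atm⁻¹
pCO2 = [CO2*]/KH = 9.41×10^-6 / 3.311×10^-2 = 2.84×10^-4 atm = 284 μatm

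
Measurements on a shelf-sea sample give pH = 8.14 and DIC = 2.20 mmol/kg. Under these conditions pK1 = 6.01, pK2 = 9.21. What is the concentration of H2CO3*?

α₀ = 1 / (1 + K1/[H⁺] + K1K2/[H⁺]²) = 1 / (1 + 10^+2.13 + 10^+1.06)
   = 1 / (1 + 134.90 + 11.482) = 1/147.38 = 0.006785
[CO2*] = α₀ × DIC = 0.006785 × 2.20 = 0.0149 mmol/kg = 14.9 μmol/kg

[CO2*] = 14.9 μmol/kg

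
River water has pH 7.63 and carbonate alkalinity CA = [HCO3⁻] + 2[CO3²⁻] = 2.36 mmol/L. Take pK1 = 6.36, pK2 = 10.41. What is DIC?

CA = [HCO3⁻] + 2[CO3²⁻] = (α₁ + 2α₂)·DIC
At pH 7.63: [H⁺]/K1 = 10^-1.27 = 0.053703, K2/[H⁺] = 10^-2.78 = 0.0016596
α₁ = 1/(1 + 0.053703 + 0.0016596) = 1/1.0554 = 0.9475; α₂ = α₁·K2/[H⁺] = 0.001573
α₁ + 2α₂ = 0.9507
DIC = CA / (α₁ + 2α₂) = 2.36 / 0.9507 = 2.48 mmol/L

DIC = 2.48 mmol/L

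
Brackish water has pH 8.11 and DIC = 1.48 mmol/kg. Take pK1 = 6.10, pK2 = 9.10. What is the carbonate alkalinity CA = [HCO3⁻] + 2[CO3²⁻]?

CA = 1.60 mmol/kg

CA = [HCO3⁻] + 2[CO3²⁻] = (α₁ + 2α₂)·DIC
At pH 8.11: [H⁺]/K1 = 10^-2.01 = 0.0097724, K2/[H⁺] = 10^-0.99 = 0.10233
α₁ = 1/(1 + 0.0097724 + 0.10233) = 1/1.1121 = 0.8992; α₂ = α₁·K2/[H⁺] = 0.09201
α₁ + 2α₂ = 1.0832
CA = 1.0832 × 1.48 = 1.60 mmol/kg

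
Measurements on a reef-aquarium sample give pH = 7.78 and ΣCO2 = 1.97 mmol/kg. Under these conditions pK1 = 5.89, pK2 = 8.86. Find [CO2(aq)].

[CO2*] = 0.0232 mmol/kg

α₀ = 1 / (1 + K1/[H⁺] + K1K2/[H⁺]²) = 1 / (1 + 10^+1.89 + 10^+0.81)
   = 1 / (1 + 77.625 + 6.4565) = 1/85.081 = 0.01175
[CO2*] = α₀ × DIC = 0.01175 × 1.97 = 0.0232 mmol/kg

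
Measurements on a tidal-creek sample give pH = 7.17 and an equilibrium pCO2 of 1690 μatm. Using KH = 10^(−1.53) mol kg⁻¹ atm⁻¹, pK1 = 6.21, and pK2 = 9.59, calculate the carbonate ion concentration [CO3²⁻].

[CO2*] = KH · pCO2 = 10^(−1.53) × 1690×10^-6 = 4.988×10^-5 mol/kg
α₀ = 1/(1 + K1/[H⁺] + K1K2/[H⁺]²) = 1/(1 + 10^+0.96 + 10^-1.46) = 0.09848
DIC = [CO2*]/α₀ = 4.988×10^-5 / 0.09848 = 0.5065 mmol/kg
[CO3²⁻] = α₂·DIC; α₂ = 0.003415, so [CO3²⁻] = 0.003415 × 0.5065 = 0.00173 mmol/kg = 1.73 μmol/kg

[CO3²⁻] = 1.73 μmol/kg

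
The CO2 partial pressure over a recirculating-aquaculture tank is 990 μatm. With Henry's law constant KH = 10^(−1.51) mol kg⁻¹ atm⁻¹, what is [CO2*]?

KH = 10^(−1.51) = 3.090×10^-2 mol kg⁻¹ atm⁻¹
[CO2*] = KH · pCO2 = 3.090×10^-2 × 990×10^-6 atm = 3.06×10^-5 mol/kg

[CO2*] = 30.6 μmol/kg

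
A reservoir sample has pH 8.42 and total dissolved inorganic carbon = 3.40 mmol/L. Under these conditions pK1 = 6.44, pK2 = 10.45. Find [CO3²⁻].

α₂ = 1 / (1 + [H⁺]/K2 + [H⁺]²/(K1K2)) = 1 / (1 + 10^+2.03 + 10^+0.05)
   = 1 / (1 + 107.15 + 1.1220) = 1/109.27 = 0.009151
[CO3²⁻] = α₂ × DIC = 0.009151 × 3.40 = 0.0311 mmol/L

[CO3²⁻] = 0.0311 mmol/L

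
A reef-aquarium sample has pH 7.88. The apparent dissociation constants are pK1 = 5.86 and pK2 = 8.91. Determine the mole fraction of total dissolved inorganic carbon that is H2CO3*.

α₀ = 1 / (1 + K1/[H⁺] + K1K2/[H⁺]²) = 1 / (1 + 10^+2.02 + 10^+0.99)
   = 1 / (1 + 104.71 + 9.7724) = 1/115.49 = 0.008659

α₀ = 0.00866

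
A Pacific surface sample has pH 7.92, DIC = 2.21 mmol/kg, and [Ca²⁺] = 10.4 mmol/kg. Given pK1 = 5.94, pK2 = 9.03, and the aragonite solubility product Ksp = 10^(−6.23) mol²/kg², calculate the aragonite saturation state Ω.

Ω = 2.78

α₂ = 1 / (1 + [H⁺]/K2 + [H⁺]²/(K1K2)) = 1 / (1 + 10^+1.11 + 10^-0.87)
   = 1 / (1 + 12.882 + 0.13490) = 1/14.017 = 0.07134
[CO3²⁻] = α₂ × DIC = 0.07134 × 2.21 = 0.1577 mmol/kg
Ksp = 10^(−6.23) = 5.888×10^-7
Ω = [Ca²⁺][CO3²⁻]/Ksp = (10.4×10^-3)(1.577×10^-4) / 5.888×10^-7 = 2.78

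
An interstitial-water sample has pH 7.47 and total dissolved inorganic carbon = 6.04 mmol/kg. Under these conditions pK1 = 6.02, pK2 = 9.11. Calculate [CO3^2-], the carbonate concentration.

[CO3²⁻] = 0.131 mmol/kg

α₂ = 1 / (1 + [H⁺]/K2 + [H⁺]²/(K1K2)) = 1 / (1 + 10^+1.64 + 10^+0.19)
   = 1 / (1 + 43.652 + 1.5488) = 1/46.200 = 0.02164
[CO3²⁻] = α₂ × DIC = 0.02164 × 6.04 = 0.131 mmol/kg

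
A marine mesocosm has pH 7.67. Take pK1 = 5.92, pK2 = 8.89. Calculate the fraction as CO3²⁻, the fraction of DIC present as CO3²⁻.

α₂ = 0.0559

α₂ = 1 / (1 + [H⁺]/K2 + [H⁺]²/(K1K2)) = 1 / (1 + 10^+1.22 + 10^-0.53)
   = 1 / (1 + 16.596 + 0.29512) = 1/17.891 = 0.05589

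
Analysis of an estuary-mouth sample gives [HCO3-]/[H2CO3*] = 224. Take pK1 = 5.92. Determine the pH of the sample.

From K1 = [H⁺][HCO3-]/[H2CO3*]:  pH = pK1 + log₁₀([HCO3-]/[H2CO3*])
log₁₀(224) = +2.350
pH = 5.92 + (+2.350) = 8.27

pH = 8.27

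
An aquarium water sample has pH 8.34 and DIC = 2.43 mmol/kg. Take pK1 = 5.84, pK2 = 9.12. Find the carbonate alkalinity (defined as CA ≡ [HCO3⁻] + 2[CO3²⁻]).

CA = [HCO3⁻] + 2[CO3²⁻] = (α₁ + 2α₂)·DIC
At pH 8.34: [H⁺]/K1 = 10^-2.50 = 0.0031623, K2/[H⁺] = 10^-0.78 = 0.16596
α₁ = 1/(1 + 0.0031623 + 0.16596) = 1/1.1691 = 0.8553; α₂ = α₁·K2/[H⁺] = 0.1420
α₁ + 2α₂ = 1.1392
CA = 1.1392 × 2.43 = 2.77 mmol/kg

CA = 2.77 mmol/kg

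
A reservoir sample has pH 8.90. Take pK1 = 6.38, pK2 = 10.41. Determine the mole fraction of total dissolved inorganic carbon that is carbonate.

α₂ = 0.0299

α₂ = 1 / (1 + [H⁺]/K2 + [H⁺]²/(K1K2)) = 1 / (1 + 10^+1.51 + 10^-1.01)
   = 1 / (1 + 32.359 + 0.097724) = 1/33.457 = 0.02989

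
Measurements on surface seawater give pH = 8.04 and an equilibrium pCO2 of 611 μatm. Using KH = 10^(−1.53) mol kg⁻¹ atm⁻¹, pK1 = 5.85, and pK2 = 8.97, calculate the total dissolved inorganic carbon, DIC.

[CO2*] = KH · pCO2 = 10^(−1.53) × 611×10^-6 = 1.803×10^-5 mol/kg
α₀ = 1/(1 + K1/[H⁺] + K1K2/[H⁺]²) = 1/(1 + 10^+2.19 + 10^+1.26) = 0.005745
DIC = [CO2*]/α₀ = 1.803×10^-5 / 0.005745 = 3.14 mmol/kg

DIC = 3.14 mmol/kg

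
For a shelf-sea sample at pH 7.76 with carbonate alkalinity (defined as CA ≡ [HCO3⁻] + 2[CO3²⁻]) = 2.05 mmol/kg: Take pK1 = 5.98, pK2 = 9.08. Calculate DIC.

CA = [HCO3⁻] + 2[CO3²⁻] = (α₁ + 2α₂)·DIC
At pH 7.76: [H⁺]/K1 = 10^-1.78 = 0.016596, K2/[H⁺] = 10^-1.32 = 0.047863
α₁ = 1/(1 + 0.016596 + 0.047863) = 1/1.0645 = 0.9394; α₂ = α₁·K2/[H⁺] = 0.04496
α₁ + 2α₂ = 1.0294
DIC = CA / (α₁ + 2α₂) = 2.05 / 1.0294 = 1.99 mmol/kg

DIC = 1.99 mmol/kg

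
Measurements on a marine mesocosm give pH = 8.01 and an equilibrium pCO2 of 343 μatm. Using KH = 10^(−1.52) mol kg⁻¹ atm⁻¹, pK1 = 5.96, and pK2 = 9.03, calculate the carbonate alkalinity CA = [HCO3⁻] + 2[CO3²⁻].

CA = 1.38 mmol/kg

[CO2*] = KH · pCO2 = 10^(−1.52) × 343×10^-6 = 1.036×10^-5 mol/kg
α₀ = 1/(1 + K1/[H⁺] + K1K2/[H⁺]²) = 1/(1 + 10^+2.05 + 10^+1.03) = 0.008070
DIC = [CO2*]/α₀ = 1.036×10^-5 / 0.008070 = 1.284 mmol/kg
CA = (α₁ + 2α₂)·DIC = (0.9055 + 2×0.08647) × 1.284 = 1.38 mmol/kg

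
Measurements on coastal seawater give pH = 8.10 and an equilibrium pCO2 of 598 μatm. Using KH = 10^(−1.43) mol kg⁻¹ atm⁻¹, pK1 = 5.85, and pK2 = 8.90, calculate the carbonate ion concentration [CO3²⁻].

[CO3²⁻] = 0.626 mmol/kg

[CO2*] = KH · pCO2 = 10^(−1.43) × 598×10^-6 = 2.222×10^-5 mol/kg
α₀ = 1/(1 + K1/[H⁺] + K1K2/[H⁺]²) = 1/(1 + 10^+2.25 + 10^+1.45) = 0.004831
DIC = [CO2*]/α₀ = 2.222×10^-5 / 0.004831 = 4.599 mmol/kg
[CO3²⁻] = α₂·DIC; α₂ = 0.1361, so [CO3²⁻] = 0.1361 × 4.599 = 0.626 mmol/kg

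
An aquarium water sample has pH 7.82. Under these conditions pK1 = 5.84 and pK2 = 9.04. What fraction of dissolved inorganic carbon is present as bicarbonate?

α₁ = 1 / (1 + [H⁺]/K1 + K2/[H⁺]) = 1 / (1 + 10^-1.98 + 10^-1.22)
   = 1 / (1 + 0.010471 + 0.060256) = 1/1.0707 = 0.9339

α₁ = 0.934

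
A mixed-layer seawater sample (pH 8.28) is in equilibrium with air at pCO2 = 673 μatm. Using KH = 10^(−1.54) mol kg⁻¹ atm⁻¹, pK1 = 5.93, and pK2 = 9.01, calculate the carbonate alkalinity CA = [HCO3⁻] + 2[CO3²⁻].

[CO2*] = KH · pCO2 = 10^(−1.54) × 673×10^-6 = 1.941×10^-5 mol/kg
α₀ = 1/(1 + K1/[H⁺] + K1K2/[H⁺]²) = 1/(1 + 10^+2.35 + 10^+1.62) = 0.003752
DIC = [CO2*]/α₀ = 1.941×10^-5 / 0.003752 = 5.174 mmol/kg
CA = (α₁ + 2α₂)·DIC = (0.8399 + 2×0.1564) × 5.174 = 5.96 mmol/kg

CA = 5.96 mmol/kg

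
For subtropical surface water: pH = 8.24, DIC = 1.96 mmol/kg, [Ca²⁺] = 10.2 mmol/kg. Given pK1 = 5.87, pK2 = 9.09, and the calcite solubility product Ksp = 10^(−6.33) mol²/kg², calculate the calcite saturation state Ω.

α₂ = 1 / (1 + [H⁺]/K2 + [H⁺]²/(K1K2)) = 1 / (1 + 10^+0.85 + 10^-1.52)
   = 1 / (1 + 7.0795 + 0.030200) = 1/8.1097 = 0.1233
[CO3²⁻] = α₂ × DIC = 0.1233 × 1.96 = 0.2417 mmol/kg
Ksp = 10^(−6.33) = 4.677×10^-7
Ω = [Ca²⁺][CO3²⁻]/Ksp = (10.2×10^-3)(2.417×10^-4) / 4.677×10^-7 = 5.27

Ω = 5.27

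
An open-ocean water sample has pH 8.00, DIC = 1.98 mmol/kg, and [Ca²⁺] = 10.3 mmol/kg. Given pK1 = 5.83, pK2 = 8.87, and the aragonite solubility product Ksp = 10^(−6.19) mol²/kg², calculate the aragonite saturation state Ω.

Ω = 3.73

α₂ = 1 / (1 + [H⁺]/K2 + [H⁺]²/(K1K2)) = 1 / (1 + 10^+0.87 + 10^-1.30)
   = 1 / (1 + 7.4131 + 0.050119) = 1/8.4632 = 0.1182
[CO3²⁻] = α₂ × DIC = 0.1182 × 1.98 = 0.2340 mmol/kg
Ksp = 10^(−6.19) = 6.457×10^-7
Ω = [Ca²⁺][CO3²⁻]/Ksp = (10.3×10^-3)(2.340×10^-4) / 6.457×10^-7 = 3.73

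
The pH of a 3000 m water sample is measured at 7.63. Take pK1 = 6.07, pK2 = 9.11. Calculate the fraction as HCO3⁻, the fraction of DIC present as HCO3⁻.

α₁ = 1 / (1 + [H⁺]/K1 + K2/[H⁺]) = 1 / (1 + 10^-1.56 + 10^-1.48)
   = 1 / (1 + 0.027542 + 0.033113) = 1/1.0607 = 0.9428

α₁ = 0.943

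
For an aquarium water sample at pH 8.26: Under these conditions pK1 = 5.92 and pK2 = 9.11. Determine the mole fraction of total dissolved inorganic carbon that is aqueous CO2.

α₀ = 0.00399

α₀ = 1 / (1 + K1/[H⁺] + K1K2/[H⁺]²) = 1 / (1 + 10^+2.34 + 10^+1.49)
   = 1 / (1 + 218.78 + 30.903) = 1/250.68 = 0.003989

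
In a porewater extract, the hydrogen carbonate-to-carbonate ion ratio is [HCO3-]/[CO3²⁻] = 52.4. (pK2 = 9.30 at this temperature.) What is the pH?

From K2 = [H⁺][CO3²⁻]/[HCO3-]:  pH = pK2 − log₁₀([HCO3-]/[CO3²⁻])
log₁₀(52.4) = +1.719
pH = 9.30 − (+1.719) = 7.58

pH = 7.58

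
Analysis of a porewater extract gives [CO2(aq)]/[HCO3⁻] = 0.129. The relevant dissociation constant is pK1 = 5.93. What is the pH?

pH = 6.82

From K1 = [H⁺][HCO3⁻]/[CO2(aq)]:  pH = pK1 − log₁₀([CO2(aq)]/[HCO3⁻])
log₁₀(0.129) = -0.889
pH = 5.93 − (-0.889) = 6.82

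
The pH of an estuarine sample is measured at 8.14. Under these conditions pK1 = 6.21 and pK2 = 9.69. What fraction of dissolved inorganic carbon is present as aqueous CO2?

α₀ = 1 / (1 + K1/[H⁺] + K1K2/[H⁺]²) = 1 / (1 + 10^+1.93 + 10^+0.38)
   = 1 / (1 + 85.114 + 2.3988) = 1/88.513 = 0.01130

α₀ = 0.0113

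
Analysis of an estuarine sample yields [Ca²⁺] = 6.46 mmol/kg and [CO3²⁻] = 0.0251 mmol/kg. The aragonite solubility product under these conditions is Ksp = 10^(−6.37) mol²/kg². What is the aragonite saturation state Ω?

Ksp = 10^(−6.37) = 4.266×10^-7
Ω = [Ca²⁺][CO3²⁻]/Ksp = (6.46×10^-3)(0.0251×10^-3) / 4.266×10^-7 = 0.380

Ω = 0.380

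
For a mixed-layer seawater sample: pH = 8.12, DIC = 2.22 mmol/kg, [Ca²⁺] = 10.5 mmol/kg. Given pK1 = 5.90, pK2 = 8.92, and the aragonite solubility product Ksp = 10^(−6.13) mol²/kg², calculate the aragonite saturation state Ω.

Ω = 4.28

α₂ = 1 / (1 + [H⁺]/K2 + [H⁺]²/(K1K2)) = 1 / (1 + 10^+0.80 + 10^-1.42)
   = 1 / (1 + 6.3096 + 0.038019) = 1/7.3476 = 0.1361
[CO3²⁻] = α₂ × DIC = 0.1361 × 2.22 = 0.3021 mmol/kg
Ksp = 10^(−6.13) = 7.413×10^-7
Ω = [Ca²⁺][CO3²⁻]/Ksp = (10.5×10^-3)(3.021×10^-4) / 7.413×10^-7 = 4.28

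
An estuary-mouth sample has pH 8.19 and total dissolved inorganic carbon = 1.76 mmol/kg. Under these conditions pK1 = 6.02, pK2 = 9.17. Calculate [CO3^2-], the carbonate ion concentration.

α₂ = 1 / (1 + [H⁺]/K2 + [H⁺]²/(K1K2)) = 1 / (1 + 10^+0.98 + 10^-1.19)
   = 1 / (1 + 9.5499 + 0.064565) = 1/10.614 = 0.09421
[CO3²⁻] = α₂ × DIC = 0.09421 × 1.76 = 0.166 mmol/kg

[CO3²⁻] = 0.166 mmol/kg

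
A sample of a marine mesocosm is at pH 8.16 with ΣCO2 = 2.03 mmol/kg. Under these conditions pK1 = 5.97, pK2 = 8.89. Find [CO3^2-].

[CO3²⁻] = 0.317 mmol/kg

α₂ = 1 / (1 + [H⁺]/K2 + [H⁺]²/(K1K2)) = 1 / (1 + 10^+0.73 + 10^-1.46)
   = 1 / (1 + 5.3703 + 0.034674) = 1/6.4050 = 0.1561
[CO3²⁻] = α₂ × DIC = 0.1561 × 2.03 = 0.317 mmol/kg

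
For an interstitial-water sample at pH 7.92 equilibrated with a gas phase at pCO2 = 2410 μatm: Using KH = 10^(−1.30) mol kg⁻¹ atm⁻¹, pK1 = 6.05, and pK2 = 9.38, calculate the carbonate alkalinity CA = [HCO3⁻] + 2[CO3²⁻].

CA = 9.57 mmol/kg

[CO2*] = KH · pCO2 = 10^(−1.30) × 2410×10^-6 = 1.208×10^-4 mol/kg
α₀ = 1/(1 + K1/[H⁺] + K1K2/[H⁺]²) = 1/(1 + 10^+1.87 + 10^+0.41) = 0.01287
DIC = [CO2*]/α₀ = 1.208×10^-4 / 0.01287 = 9.385 mmol/kg
CA = (α₁ + 2α₂)·DIC = (0.9540 + 2×0.03308) × 9.385 = 9.57 mmol/kg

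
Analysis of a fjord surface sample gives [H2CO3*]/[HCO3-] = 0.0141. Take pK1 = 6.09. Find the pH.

From K1 = [H⁺][HCO3-]/[H2CO3*]:  pH = pK1 − log₁₀([H2CO3*]/[HCO3-])
log₁₀(0.0141) = -1.851
pH = 6.09 − (-1.851) = 7.94

pH = 7.94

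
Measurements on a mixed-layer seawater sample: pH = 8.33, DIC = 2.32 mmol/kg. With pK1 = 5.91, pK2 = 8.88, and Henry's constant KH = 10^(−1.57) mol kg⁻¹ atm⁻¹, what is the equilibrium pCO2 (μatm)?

pCO2 = 255 μatm

α₀ = 1 / (1 + K1/[H⁺] + K1K2/[H⁺]²) = 1 / (1 + 10^+2.42 + 10^+1.87)
   = 1 / (1 + 263.03 + 74.131) = 1/338.16 = 0.002957
[CO2*] = α₀ × DIC = 0.002957 × 2.32 = 0.006861 mmol/kg = 6.861 μmol/kg
pCO2 = [CO2*]/KH = 6.861×10^-6 / 2.692×10^-2 = 255 μatm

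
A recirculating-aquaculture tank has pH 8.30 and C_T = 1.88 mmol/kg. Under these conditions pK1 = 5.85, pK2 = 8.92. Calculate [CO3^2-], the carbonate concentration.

[CO3²⁻] = 0.363 mmol/kg

α₂ = 1 / (1 + [H⁺]/K2 + [H⁺]²/(K1K2)) = 1 / (1 + 10^+0.62 + 10^-1.83)
   = 1 / (1 + 4.1687 + 0.014791) = 1/5.1835 = 0.1929
[CO3²⁻] = α₂ × DIC = 0.1929 × 1.88 = 0.363 mmol/kg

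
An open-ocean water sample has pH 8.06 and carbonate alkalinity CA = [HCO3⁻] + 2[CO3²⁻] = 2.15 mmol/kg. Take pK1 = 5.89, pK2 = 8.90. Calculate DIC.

DIC = 1.92 mmol/kg

CA = [HCO3⁻] + 2[CO3²⁻] = (α₁ + 2α₂)·DIC
At pH 8.06: [H⁺]/K1 = 10^-2.17 = 0.0067608, K2/[H⁺] = 10^-0.84 = 0.14454
α₁ = 1/(1 + 0.0067608 + 0.14454) = 1/1.1513 = 0.8686; α₂ = α₁·K2/[H⁺] = 0.1255
α₁ + 2α₂ = 1.1197
DIC = CA / (α₁ + 2α₂) = 2.15 / 1.1197 = 1.92 mmol/kg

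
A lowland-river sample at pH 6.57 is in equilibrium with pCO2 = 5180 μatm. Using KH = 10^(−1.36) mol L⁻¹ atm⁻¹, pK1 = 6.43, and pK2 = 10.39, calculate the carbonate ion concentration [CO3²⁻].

[CO3²⁻] = 0.0472 μmol/L

[CO2*] = KH · pCO2 = 10^(−1.36) × 5180×10^-6 = 2.261×10^-4 mol/L
α₀ = 1/(1 + K1/[H⁺] + K1K2/[H⁺]²) = 1/(1 + 10^+0.14 + 10^-3.68) = 0.4201
DIC = [CO2*]/α₀ = 2.261×10^-4 / 0.4201 = 0.5383 mmol/L
[CO3²⁻] = α₂·DIC; α₂ = 8.776×10^-5, so [CO3²⁻] = 8.776×10^-5 × 0.5383 = 4.72×10^-5 mmol/L = 0.0472 μmol/L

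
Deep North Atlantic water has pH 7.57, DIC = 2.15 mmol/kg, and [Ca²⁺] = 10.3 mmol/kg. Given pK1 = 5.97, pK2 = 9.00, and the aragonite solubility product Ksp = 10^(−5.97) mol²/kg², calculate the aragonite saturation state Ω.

Ω = 0.723

α₂ = 1 / (1 + [H⁺]/K2 + [H⁺]²/(K1K2)) = 1 / (1 + 10^+1.43 + 10^-0.17)
   = 1 / (1 + 26.915 + 0.67608) = 1/28.591 = 0.03498
[CO3²⁻] = α₂ × DIC = 0.03498 × 2.15 = 0.07520 mmol/kg
Ksp = 10^(−5.97) = 1.072×10^-6
Ω = [Ca²⁺][CO3²⁻]/Ksp = (10.3×10^-3)(7.520×10^-5) / 1.072×10^-6 = 0.723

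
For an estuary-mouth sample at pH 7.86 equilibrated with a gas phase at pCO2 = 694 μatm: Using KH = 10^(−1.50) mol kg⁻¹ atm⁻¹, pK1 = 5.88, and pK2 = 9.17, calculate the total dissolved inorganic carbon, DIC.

[CO2*] = KH · pCO2 = 10^(−1.50) × 694×10^-6 = 2.195×10^-5 mol/kg
α₀ = 1/(1 + K1/[H⁺] + K1K2/[H⁺]²) = 1/(1 + 10^+1.98 + 10^+0.67) = 0.009884
DIC = [CO2*]/α₀ = 2.195×10^-5 / 0.009884 = 2.22 mmol/kg

DIC = 2.22 mmol/kg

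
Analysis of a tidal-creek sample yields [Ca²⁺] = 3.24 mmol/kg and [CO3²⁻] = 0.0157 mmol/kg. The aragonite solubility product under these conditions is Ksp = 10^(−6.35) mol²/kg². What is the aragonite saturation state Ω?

Ksp = 10^(−6.35) = 4.467×10^-7
Ω = [Ca²⁺][CO3²⁻]/Ksp = (3.24×10^-3)(0.0157×10^-3) / 4.467×10^-7 = 0.114

Ω = 0.114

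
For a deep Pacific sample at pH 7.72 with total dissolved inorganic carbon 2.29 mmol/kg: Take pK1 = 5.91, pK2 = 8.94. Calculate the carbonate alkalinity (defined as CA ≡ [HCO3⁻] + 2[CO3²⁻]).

CA = 2.39 mmol/kg

CA = [HCO3⁻] + 2[CO3²⁻] = (α₁ + 2α₂)·DIC
At pH 7.72: [H⁺]/K1 = 10^-1.81 = 0.015488, K2/[H⁺] = 10^-1.22 = 0.060256
α₁ = 1/(1 + 0.015488 + 0.060256) = 1/1.0757 = 0.9296; α₂ = α₁·K2/[H⁺] = 0.05601
α₁ + 2α₂ = 1.0416
CA = 1.0416 × 2.29 = 2.39 mmol/kg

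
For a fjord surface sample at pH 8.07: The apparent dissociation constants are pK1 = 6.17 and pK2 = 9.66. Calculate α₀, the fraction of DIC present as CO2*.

α₀ = 0.0121

α₀ = 1 / (1 + K1/[H⁺] + K1K2/[H⁺]²) = 1 / (1 + 10^+1.90 + 10^+0.31)
   = 1 / (1 + 79.433 + 2.0417) = 1/82.475 = 0.01212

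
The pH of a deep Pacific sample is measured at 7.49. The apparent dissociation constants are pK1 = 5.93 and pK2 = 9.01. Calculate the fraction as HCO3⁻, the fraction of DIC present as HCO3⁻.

α₁ = 0.945

α₁ = 1 / (1 + [H⁺]/K1 + K2/[H⁺]) = 1 / (1 + 10^-1.56 + 10^-1.52)
   = 1 / (1 + 0.027542 + 0.030200) = 1/1.0577 = 0.9454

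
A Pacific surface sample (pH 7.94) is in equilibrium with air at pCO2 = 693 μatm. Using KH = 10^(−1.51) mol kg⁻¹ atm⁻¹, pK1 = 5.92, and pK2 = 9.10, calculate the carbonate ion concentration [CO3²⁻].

[CO3²⁻] = 0.155 mmol/kg

[CO2*] = KH · pCO2 = 10^(−1.51) × 693×10^-6 = 2.142×10^-5 mol/kg
α₀ = 1/(1 + K1/[H⁺] + K1K2/[H⁺]²) = 1/(1 + 10^+2.02 + 10^+0.86) = 0.008853
DIC = [CO2*]/α₀ = 2.142×10^-5 / 0.008853 = 2.419 mmol/kg
[CO3²⁻] = α₂·DIC; α₂ = 0.06413, so [CO3²⁻] = 0.06413 × 2.419 = 0.155 mmol/kg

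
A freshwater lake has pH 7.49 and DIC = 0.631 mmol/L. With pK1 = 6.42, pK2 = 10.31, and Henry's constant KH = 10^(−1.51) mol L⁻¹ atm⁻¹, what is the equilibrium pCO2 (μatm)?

pCO2 = 1600 μatm

α₀ = 1 / (1 + K1/[H⁺] + K1K2/[H⁺]²) = 1 / (1 + 10^+1.07 + 10^-1.75)
   = 1 / (1 + 11.749 + 0.017783) = 1/12.767 = 0.07833
[CO2*] = α₀ × DIC = 0.07833 × 0.631 = 0.04943 mmol/L
pCO2 = [CO2*]/KH = 4.943×10^-5 / 3.090×10^-2 = 1600 μatm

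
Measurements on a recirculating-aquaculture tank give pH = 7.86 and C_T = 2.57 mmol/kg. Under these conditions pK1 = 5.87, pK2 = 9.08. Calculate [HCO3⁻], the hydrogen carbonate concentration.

[HCO3⁻] = 2.40 mmol/kg

α₁ = 1 / (1 + [H⁺]/K1 + K2/[H⁺]) = 1 / (1 + 10^-1.99 + 10^-1.22)
   = 1 / (1 + 0.010233 + 0.060256) = 1/1.0705 = 0.9342
[HCO3⁻] = α₁ × DIC = 0.9342 × 2.57 = 2.40 mmol/kg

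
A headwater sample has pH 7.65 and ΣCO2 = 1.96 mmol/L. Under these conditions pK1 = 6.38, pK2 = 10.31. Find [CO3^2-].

[CO3²⁻] = 4.06 μmol/L

α₂ = 1 / (1 + [H⁺]/K2 + [H⁺]²/(K1K2)) = 1 / (1 + 10^+2.66 + 10^+1.39)
   = 1 / (1 + 457.09 + 24.547) = 1/482.64 = 0.002072
[CO3²⁻] = α₂ × DIC = 0.002072 × 1.96 = 0.00406 mmol/L = 4.06 μmol/L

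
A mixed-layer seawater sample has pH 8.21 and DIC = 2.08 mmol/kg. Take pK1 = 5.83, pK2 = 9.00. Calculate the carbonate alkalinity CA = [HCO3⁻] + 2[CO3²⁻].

CA = [HCO3⁻] + 2[CO3²⁻] = (α₁ + 2α₂)·DIC
At pH 8.21: [H⁺]/K1 = 10^-2.38 = 0.0041687, K2/[H⁺] = 10^-0.79 = 0.16218
α₁ = 1/(1 + 0.0041687 + 0.16218) = 1/1.1663 = 0.8574; α₂ = α₁·K2/[H⁺] = 0.1391
α₁ + 2α₂ = 1.1355
CA = 1.1355 × 2.08 = 2.36 mmol/kg

CA = 2.36 mmol/kg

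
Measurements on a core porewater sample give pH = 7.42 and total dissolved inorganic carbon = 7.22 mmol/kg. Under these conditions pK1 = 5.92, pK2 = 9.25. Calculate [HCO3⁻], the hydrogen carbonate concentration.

[HCO3⁻] = 6.90 mmol/kg

α₁ = 1 / (1 + [H⁺]/K1 + K2/[H⁺]) = 1 / (1 + 10^-1.50 + 10^-1.83)
   = 1 / (1 + 0.031623 + 0.014791) = 1/1.0464 = 0.9556
[HCO3⁻] = α₁ × DIC = 0.9556 × 7.22 = 6.90 mmol/kg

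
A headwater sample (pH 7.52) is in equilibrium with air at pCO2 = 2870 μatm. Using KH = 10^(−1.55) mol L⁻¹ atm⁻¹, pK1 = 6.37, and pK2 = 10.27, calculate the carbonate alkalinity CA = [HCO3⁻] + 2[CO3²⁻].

[CO2*] = KH · pCO2 = 10^(−1.55) × 2870×10^-6 = 8.089×10^-5 mol/L
α₀ = 1/(1 + K1/[H⁺] + K1K2/[H⁺]²) = 1/(1 + 10^+1.15 + 10^-1.60) = 0.06600
DIC = [CO2*]/α₀ = 8.089×10^-5 / 0.06600 = 1.225 mmol/L
CA = (α₁ + 2α₂)·DIC = (0.9323 + 2×0.001658) × 1.225 = 1.15 mmol/L

CA = 1.15 mmol/L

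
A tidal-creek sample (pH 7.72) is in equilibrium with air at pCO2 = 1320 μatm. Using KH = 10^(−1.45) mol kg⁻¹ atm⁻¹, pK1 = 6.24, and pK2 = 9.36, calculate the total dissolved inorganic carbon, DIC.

DIC = 1.49 mmol/kg

[CO2*] = KH · pCO2 = 10^(−1.45) × 1320×10^-6 = 4.684×10^-5 mol/kg
α₀ = 1/(1 + K1/[H⁺] + K1K2/[H⁺]²) = 1/(1 + 10^+1.48 + 10^-0.16) = 0.03136
DIC = [CO2*]/α₀ = 4.684×10^-5 / 0.03136 = 1.49 mmol/kg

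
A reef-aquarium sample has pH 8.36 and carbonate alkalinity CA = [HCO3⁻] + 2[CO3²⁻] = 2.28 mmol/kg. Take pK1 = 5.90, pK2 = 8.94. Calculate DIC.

DIC = 1.89 mmol/kg

CA = [HCO3⁻] + 2[CO3²⁻] = (α₁ + 2α₂)·DIC
At pH 8.36: [H⁺]/K1 = 10^-2.46 = 0.0034674, K2/[H⁺] = 10^-0.58 = 0.26303
α₁ = 1/(1 + 0.0034674 + 0.26303) = 1/1.2665 = 0.7896; α₂ = α₁·K2/[H⁺] = 0.2077
α₁ + 2α₂ = 1.2049
DIC = CA / (α₁ + 2α₂) = 2.28 / 1.2049 = 1.89 mmol/kg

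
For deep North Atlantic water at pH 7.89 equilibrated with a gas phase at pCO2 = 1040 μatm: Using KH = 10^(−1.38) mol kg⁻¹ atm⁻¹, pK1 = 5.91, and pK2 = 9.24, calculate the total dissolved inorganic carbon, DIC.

[CO2*] = KH · pCO2 = 10^(−1.38) × 1040×10^-6 = 4.335×10^-5 mol/kg
α₀ = 1/(1 + K1/[H⁺] + K1K2/[H⁺]²) = 1/(1 + 10^+1.98 + 10^+0.63) = 0.009924
DIC = [CO2*]/α₀ = 4.335×10^-5 / 0.009924 = 4.37 mmol/kg

DIC = 4.37 mmol/kg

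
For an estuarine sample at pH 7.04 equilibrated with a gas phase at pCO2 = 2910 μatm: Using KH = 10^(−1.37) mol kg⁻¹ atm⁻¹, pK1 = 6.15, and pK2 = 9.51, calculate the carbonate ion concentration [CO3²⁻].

[CO2*] = KH · pCO2 = 10^(−1.37) × 2910×10^-6 = 1.241×10^-4 mol/kg
α₀ = 1/(1 + K1/[H⁺] + K1K2/[H⁺]²) = 1/(1 + 10^+0.89 + 10^-1.58) = 0.1138
DIC = [CO2*]/α₀ = 1.241×10^-4 / 0.1138 = 1.091 mmol/kg
[CO3²⁻] = α₂·DIC; α₂ = 0.002993, so [CO3²⁻] = 0.002993 × 1.091 = 0.00327 mmol/kg = 3.27 μmol/kg

[CO3²⁻] = 3.27 μmol/kg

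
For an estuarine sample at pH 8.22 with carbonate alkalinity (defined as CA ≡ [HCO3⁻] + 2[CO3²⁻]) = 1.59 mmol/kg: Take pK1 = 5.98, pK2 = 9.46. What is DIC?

CA = [HCO3⁻] + 2[CO3²⁻] = (α₁ + 2α₂)·DIC
At pH 8.22: [H⁺]/K1 = 10^-2.24 = 0.0057544, K2/[H⁺] = 10^-1.24 = 0.057544
α₁ = 1/(1 + 0.0057544 + 0.057544) = 1/1.0633 = 0.9405; α₂ = α₁·K2/[H⁺] = 0.05412
α₁ + 2α₂ = 1.0487
DIC = CA / (α₁ + 2α₂) = 1.59 / 1.0487 = 1.52 mmol/kg

DIC = 1.52 mmol/kg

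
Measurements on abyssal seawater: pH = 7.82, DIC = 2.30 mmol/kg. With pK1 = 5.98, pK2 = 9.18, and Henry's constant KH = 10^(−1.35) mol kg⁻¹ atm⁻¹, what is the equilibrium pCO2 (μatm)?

pCO2 = 703 μatm

α₀ = 1 / (1 + K1/[H⁺] + K1K2/[H⁺]²) = 1 / (1 + 10^+1.84 + 10^+0.48)
   = 1 / (1 + 69.183 + 3.0200) = 1/73.203 = 0.01366
[CO2*] = α₀ × DIC = 0.01366 × 2.30 = 0.03142 mmol/kg
pCO2 = [CO2*]/KH = 3.142×10^-5 / 4.467×10^-2 = 703 μatm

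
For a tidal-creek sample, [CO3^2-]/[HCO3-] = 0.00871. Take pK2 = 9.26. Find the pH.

pH = 7.20

From K2 = [H⁺][CO3^2-]/[HCO3-]:  pH = pK2 + log₁₀([CO3^2-]/[HCO3-])
log₁₀(0.00871) = -2.060
pH = 9.26 + (-2.060) = 7.20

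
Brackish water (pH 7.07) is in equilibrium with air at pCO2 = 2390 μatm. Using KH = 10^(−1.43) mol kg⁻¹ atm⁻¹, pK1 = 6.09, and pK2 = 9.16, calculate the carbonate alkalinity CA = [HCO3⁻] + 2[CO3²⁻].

[CO2*] = KH · pCO2 = 10^(−1.43) × 2390×10^-6 = 8.880×10^-5 mol/kg
α₀ = 1/(1 + K1/[H⁺] + K1K2/[H⁺]²) = 1/(1 + 10^+0.98 + 10^-1.11) = 0.09410
DIC = [CO2*]/α₀ = 8.880×10^-5 / 0.09410 = 0.9437 mmol/kg
CA = (α₁ + 2α₂)·DIC = (0.8986 + 2×0.007304) × 0.9437 = 0.862 mmol/kg

CA = 0.862 mmol/kg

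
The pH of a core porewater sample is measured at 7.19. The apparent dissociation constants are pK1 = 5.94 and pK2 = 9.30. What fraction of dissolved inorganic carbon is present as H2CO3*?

α₀ = 0.0529

α₀ = 1 / (1 + K1/[H⁺] + K1K2/[H⁺]²) = 1 / (1 + 10^+1.25 + 10^-0.86)
   = 1 / (1 + 17.783 + 0.13804) = 1/18.921 = 0.05285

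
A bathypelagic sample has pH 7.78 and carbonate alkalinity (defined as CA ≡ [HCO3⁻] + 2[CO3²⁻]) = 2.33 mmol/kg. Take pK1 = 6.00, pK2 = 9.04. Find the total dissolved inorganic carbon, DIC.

DIC = 2.25 mmol/kg

CA = [HCO3⁻] + 2[CO3²⁻] = (α₁ + 2α₂)·DIC
At pH 7.78: [H⁺]/K1 = 10^-1.78 = 0.016596, K2/[H⁺] = 10^-1.26 = 0.054954
α₁ = 1/(1 + 0.016596 + 0.054954) = 1/1.0715 = 0.9332; α₂ = α₁·K2/[H⁺] = 0.05128
α₁ + 2α₂ = 1.0358
DIC = CA / (α₁ + 2α₂) = 2.33 / 1.0358 = 2.25 mmol/kg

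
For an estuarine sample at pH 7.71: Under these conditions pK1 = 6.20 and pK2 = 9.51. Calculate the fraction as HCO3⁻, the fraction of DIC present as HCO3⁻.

α₁ = 1 / (1 + [H⁺]/K1 + K2/[H⁺]) = 1 / (1 + 10^-1.51 + 10^-1.80)
   = 1 / (1 + 0.030903 + 0.015849) = 1/1.0468 = 0.9553

α₁ = 0.955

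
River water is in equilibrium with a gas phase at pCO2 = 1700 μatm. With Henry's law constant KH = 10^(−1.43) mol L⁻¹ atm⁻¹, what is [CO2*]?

KH = 10^(−1.43) = 3.715×10^-2 mol L⁻¹ atm⁻¹
[CO2*] = KH · pCO2 = 3.715×10^-2 × 1700×10^-6 atm = 6.32×10^-5 mol/L

[CO2*] = 63.2 μmol/L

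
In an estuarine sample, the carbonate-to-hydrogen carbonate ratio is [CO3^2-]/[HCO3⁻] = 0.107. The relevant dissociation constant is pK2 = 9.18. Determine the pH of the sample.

pH = 8.21

From K2 = [H⁺][CO3^2-]/[HCO3⁻]:  pH = pK2 + log₁₀([CO3^2-]/[HCO3⁻])
log₁₀(0.107) = -0.971
pH = 9.18 + (-0.971) = 8.21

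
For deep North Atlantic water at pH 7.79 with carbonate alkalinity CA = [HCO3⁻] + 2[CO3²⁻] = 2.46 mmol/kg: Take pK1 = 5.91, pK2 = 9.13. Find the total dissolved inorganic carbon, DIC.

DIC = 2.39 mmol/kg

CA = [HCO3⁻] + 2[CO3²⁻] = (α₁ + 2α₂)·DIC
At pH 7.79: [H⁺]/K1 = 10^-1.88 = 0.013183, K2/[H⁺] = 10^-1.34 = 0.045709
α₁ = 1/(1 + 0.013183 + 0.045709) = 1/1.0589 = 0.9444; α₂ = α₁·K2/[H⁺] = 0.04317
α₁ + 2α₂ = 1.0307
DIC = CA / (α₁ + 2α₂) = 2.46 / 1.0307 = 2.39 mmol/kg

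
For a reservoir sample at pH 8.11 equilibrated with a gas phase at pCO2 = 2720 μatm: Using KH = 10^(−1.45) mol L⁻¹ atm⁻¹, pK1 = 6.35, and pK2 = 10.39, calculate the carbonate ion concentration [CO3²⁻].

[CO3²⁻] = 0.0291 mmol/L

[CO2*] = KH · pCO2 = 10^(−1.45) × 2720×10^-6 = 9.651×10^-5 mol/L
α₀ = 1/(1 + K1/[H⁺] + K1K2/[H⁺]²) = 1/(1 + 10^+1.76 + 10^-0.52) = 0.01699
DIC = [CO2*]/α₀ = 9.651×10^-5 / 0.01699 = 5.679 mmol/L
[CO3²⁻] = α₂·DIC; α₂ = 0.005132, so [CO3²⁻] = 0.005132 × 5.679 = 0.0291 mmol/L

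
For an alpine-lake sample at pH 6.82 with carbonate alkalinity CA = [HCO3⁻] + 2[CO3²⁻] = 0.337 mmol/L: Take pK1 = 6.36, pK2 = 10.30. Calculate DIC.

CA = [HCO3⁻] + 2[CO3²⁻] = (α₁ + 2α₂)·DIC
At pH 6.82: [H⁺]/K1 = 10^-0.46 = 0.34674, K2/[H⁺] = 10^-3.48 = 0.00033113
α₁ = 1/(1 + 0.34674 + 0.00033113) = 1/1.3471 = 0.7424; α₂ = α₁·K2/[H⁺] = 0.0002458
α₁ + 2α₂ = 0.7428
DIC = CA / (α₁ + 2α₂) = 0.337 / 0.7428 = 0.454 mmol/L

DIC = 0.454 mmol/L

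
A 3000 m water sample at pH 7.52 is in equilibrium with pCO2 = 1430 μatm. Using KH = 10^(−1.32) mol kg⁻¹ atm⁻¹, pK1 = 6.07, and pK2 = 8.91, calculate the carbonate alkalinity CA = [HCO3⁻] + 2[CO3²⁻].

[CO2*] = KH · pCO2 = 10^(−1.32) × 1430×10^-6 = 6.844×10^-5 mol/kg
α₀ = 1/(1 + K1/[H⁺] + K1K2/[H⁺]²) = 1/(1 + 10^+1.45 + 10^+0.06) = 0.03297
DIC = [CO2*]/α₀ = 6.844×10^-5 / 0.03297 = 2.076 mmol/kg
CA = (α₁ + 2α₂)·DIC = (0.9292 + 2×0.03785) × 2.076 = 2.09 mmol/kg

CA = 2.09 mmol/kg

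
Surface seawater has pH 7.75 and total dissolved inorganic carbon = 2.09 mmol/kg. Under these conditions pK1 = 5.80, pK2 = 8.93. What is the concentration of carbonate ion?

α₂ = 1 / (1 + [H⁺]/K2 + [H⁺]²/(K1K2)) = 1 / (1 + 10^+1.18 + 10^-0.77)
   = 1 / (1 + 15.136 + 0.16982) = 1/16.305 = 0.06133
[CO3²⁻] = α₂ × DIC = 0.06133 × 2.09 = 0.128 mmol/kg

[CO3²⁻] = 0.128 mmol/kg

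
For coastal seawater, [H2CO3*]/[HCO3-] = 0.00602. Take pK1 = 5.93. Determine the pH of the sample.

pH = 8.15

From K1 = [H⁺][HCO3-]/[H2CO3*]:  pH = pK1 − log₁₀([H2CO3*]/[HCO3-])
log₁₀(0.00602) = -2.220
pH = 5.93 − (-2.220) = 8.15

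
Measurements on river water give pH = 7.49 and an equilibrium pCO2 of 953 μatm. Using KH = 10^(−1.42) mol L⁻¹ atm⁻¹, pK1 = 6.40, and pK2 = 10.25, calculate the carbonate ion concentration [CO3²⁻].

[CO3²⁻] = 0.775 μmol/L

[CO2*] = KH · pCO2 = 10^(−1.42) × 953×10^-6 = 3.623×10^-5 mol/L
α₀ = 1/(1 + K1/[H⁺] + K1K2/[H⁺]²) = 1/(1 + 10^+1.09 + 10^-1.67) = 0.07505
DIC = [CO2*]/α₀ = 3.623×10^-5 / 0.07505 = 0.4828 mmol/L
[CO3²⁻] = α₂·DIC; α₂ = 0.001605, so [CO3²⁻] = 0.001605 × 0.4828 = 0.000775 mmol/L = 0.775 μmol/L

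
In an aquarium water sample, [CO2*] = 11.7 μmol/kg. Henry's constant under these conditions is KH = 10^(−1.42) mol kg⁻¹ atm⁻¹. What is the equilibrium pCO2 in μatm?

pCO2 = 308 μatm

KH = 10^(−1.42) = 3.802×10^-2 mol kg⁻¹ atm⁻¹
pCO2 = [CO2*]/KH = 11.7×10^-6 / 3.802×10^-2 = 3.08×10^-4 atm = 308 μatm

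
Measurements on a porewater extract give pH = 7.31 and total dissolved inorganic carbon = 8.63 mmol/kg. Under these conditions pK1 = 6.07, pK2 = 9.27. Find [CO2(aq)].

α₀ = 1 / (1 + K1/[H⁺] + K1K2/[H⁺]²) = 1 / (1 + 10^+1.24 + 10^-0.72)
   = 1 / (1 + 17.378 + 0.19055) = 1/18.569 = 0.05385
[CO2*] = α₀ × DIC = 0.05385 × 8.63 = 0.465 mmol/kg

[CO2*] = 0.465 mmol/kg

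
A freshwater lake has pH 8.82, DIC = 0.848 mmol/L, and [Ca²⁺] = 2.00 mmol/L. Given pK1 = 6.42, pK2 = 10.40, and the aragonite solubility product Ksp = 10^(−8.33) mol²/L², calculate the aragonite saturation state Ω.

Ω = 9.26

α₂ = 1 / (1 + [H⁺]/K2 + [H⁺]²/(K1K2)) = 1 / (1 + 10^+1.58 + 10^-0.82)
   = 1 / (1 + 38.019 + 0.15136) = 1/39.170 = 0.02553
[CO3²⁻] = α₂ × DIC = 0.02553 × 0.848 = 0.02165 mmol/L
Ksp = 10^(−8.33) = 4.677×10^-9
Ω = [Ca²⁺][CO3²⁻]/Ksp = (2.00×10^-3)(2.165×10^-5) / 4.677×10^-9 = 9.26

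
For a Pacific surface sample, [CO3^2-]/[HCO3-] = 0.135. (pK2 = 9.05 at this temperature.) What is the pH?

From K2 = [H⁺][CO3^2-]/[HCO3-]:  pH = pK2 + log₁₀([CO3^2-]/[HCO3-])
log₁₀(0.135) = -0.870
pH = 9.05 + (-0.870) = 8.18

pH = 8.18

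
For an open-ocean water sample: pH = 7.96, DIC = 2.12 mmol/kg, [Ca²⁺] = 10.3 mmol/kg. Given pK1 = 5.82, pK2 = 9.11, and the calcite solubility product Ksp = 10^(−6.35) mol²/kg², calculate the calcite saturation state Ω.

Ω = 3.21

α₂ = 1 / (1 + [H⁺]/K2 + [H⁺]²/(K1K2)) = 1 / (1 + 10^+1.15 + 10^-0.99)
   = 1 / (1 + 14.125 + 0.10233) = 1/15.228 = 0.06567
[CO3²⁻] = α₂ × DIC = 0.06567 × 2.12 = 0.1392 mmol/kg
Ksp = 10^(−6.35) = 4.467×10^-7
Ω = [Ca²⁺][CO3²⁻]/Ksp = (10.3×10^-3)(1.392×10^-4) / 4.467×10^-7 = 3.21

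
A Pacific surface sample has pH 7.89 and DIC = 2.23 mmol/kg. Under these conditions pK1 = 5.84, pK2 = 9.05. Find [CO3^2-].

α₂ = 1 / (1 + [H⁺]/K2 + [H⁺]²/(K1K2)) = 1 / (1 + 10^+1.16 + 10^-0.89)
   = 1 / (1 + 14.454 + 0.12882) = 1/15.583 = 0.06417
[CO3²⁻] = α₂ × DIC = 0.06417 × 2.23 = 0.143 mmol/kg

[CO3²⁻] = 0.143 mmol/kg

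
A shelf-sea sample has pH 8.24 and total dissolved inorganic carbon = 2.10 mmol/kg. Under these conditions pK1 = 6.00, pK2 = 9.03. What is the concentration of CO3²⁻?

α₂ = 1 / (1 + [H⁺]/K2 + [H⁺]²/(K1K2)) = 1 / (1 + 10^+0.79 + 10^-1.45)
   = 1 / (1 + 6.1660 + 0.035481) = 1/7.2014 = 0.1389
[CO3²⁻] = α₂ × DIC = 0.1389 × 2.10 = 0.292 mmol/kg

[CO3²⁻] = 0.292 mmol/kg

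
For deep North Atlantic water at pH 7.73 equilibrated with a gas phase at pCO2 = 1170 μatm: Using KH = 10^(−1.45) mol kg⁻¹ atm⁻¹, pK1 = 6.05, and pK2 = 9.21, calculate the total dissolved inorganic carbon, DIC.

[CO2*] = KH · pCO2 = 10^(−1.45) × 1170×10^-6 = 4.151×10^-5 mol/kg
α₀ = 1/(1 + K1/[H⁺] + K1K2/[H⁺]²) = 1/(1 + 10^+1.68 + 10^+0.20) = 0.01982
DIC = [CO2*]/α₀ = 4.151×10^-5 / 0.01982 = 2.09 mmol/kg

DIC = 2.09 mmol/kg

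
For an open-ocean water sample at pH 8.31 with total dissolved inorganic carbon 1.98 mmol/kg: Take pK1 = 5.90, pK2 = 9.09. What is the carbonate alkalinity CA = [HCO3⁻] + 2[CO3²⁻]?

CA = 2.25 mmol/kg

CA = [HCO3⁻] + 2[CO3²⁻] = (α₁ + 2α₂)·DIC
At pH 8.31: [H⁺]/K1 = 10^-2.41 = 0.0038905, K2/[H⁺] = 10^-0.78 = 0.16596
α₁ = 1/(1 + 0.0038905 + 0.16596) = 1/1.1698 = 0.8548; α₂ = α₁·K2/[H⁺] = 0.1419
α₁ + 2α₂ = 1.1385
CA = 1.1385 × 1.98 = 2.25 mmol/kg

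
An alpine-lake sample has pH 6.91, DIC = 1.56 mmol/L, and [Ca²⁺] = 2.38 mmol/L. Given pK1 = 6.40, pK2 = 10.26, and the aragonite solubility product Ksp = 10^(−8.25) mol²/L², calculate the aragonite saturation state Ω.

Ω = 0.225

α₂ = 1 / (1 + [H⁺]/K2 + [H⁺]²/(K1K2)) = 1 / (1 + 10^+3.35 + 10^+2.84)
   = 1 / (1 + 2238.7 + 691.83) = 1/2931.6 = 0.0003411
[CO3²⁻] = α₂ × DIC = 0.0003411 × 1.56 = 0.0005321 mmol/L = 0.5321 μmol/L
Ksp = 10^(−8.25) = 5.623×10^-9
Ω = [Ca²⁺][CO3²⁻]/Ksp = (2.38×10^-3)(5.321×10^-7) / 5.623×10^-9 = 0.225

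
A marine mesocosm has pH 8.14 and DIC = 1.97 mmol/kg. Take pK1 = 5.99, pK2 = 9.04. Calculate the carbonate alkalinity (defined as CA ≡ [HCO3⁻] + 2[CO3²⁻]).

CA = 2.18 mmol/kg

CA = [HCO3⁻] + 2[CO3²⁻] = (α₁ + 2α₂)·DIC
At pH 8.14: [H⁺]/K1 = 10^-2.15 = 0.0070795, K2/[H⁺] = 10^-0.90 = 0.12589
α₁ = 1/(1 + 0.0070795 + 0.12589) = 1/1.1330 = 0.8826; α₂ = α₁·K2/[H⁺] = 0.1111
α₁ + 2α₂ = 1.1049
CA = 1.1049 × 1.97 = 2.18 mmol/kg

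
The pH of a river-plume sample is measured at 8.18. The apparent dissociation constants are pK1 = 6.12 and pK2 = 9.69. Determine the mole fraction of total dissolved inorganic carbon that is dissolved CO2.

α₀ = 1 / (1 + K1/[H⁺] + K1K2/[H⁺]²) = 1 / (1 + 10^+2.06 + 10^+0.55)
   = 1 / (1 + 114.82 + 3.5481) = 1/119.36 = 0.008378

α₀ = 0.00838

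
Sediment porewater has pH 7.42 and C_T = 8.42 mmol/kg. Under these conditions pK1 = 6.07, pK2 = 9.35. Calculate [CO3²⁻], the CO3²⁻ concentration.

[CO3²⁻] = 0.0936 mmol/kg

α₂ = 1 / (1 + [H⁺]/K2 + [H⁺]²/(K1K2)) = 1 / (1 + 10^+1.93 + 10^+0.58)
   = 1 / (1 + 85.114 + 3.8019) = 1/89.916 = 0.01112
[CO3²⁻] = α₂ × DIC = 0.01112 × 8.42 = 0.0936 mmol/kg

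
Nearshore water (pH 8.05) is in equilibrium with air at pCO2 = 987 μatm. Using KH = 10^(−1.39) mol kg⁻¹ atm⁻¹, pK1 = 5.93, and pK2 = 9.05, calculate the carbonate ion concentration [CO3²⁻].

[CO2*] = KH · pCO2 = 10^(−1.39) × 987×10^-6 = 4.021×10^-5 mol/kg
α₀ = 1/(1 + K1/[H⁺] + K1K2/[H⁺]²) = 1/(1 + 10^+2.12 + 10^+1.12) = 0.006849
DIC = [CO2*]/α₀ = 4.021×10^-5 / 0.006849 = 5.871 mmol/kg
[CO3²⁻] = α₂·DIC; α₂ = 0.09029, so [CO3²⁻] = 0.09029 × 5.871 = 0.530 mmol/kg

[CO3²⁻] = 0.530 mmol/kg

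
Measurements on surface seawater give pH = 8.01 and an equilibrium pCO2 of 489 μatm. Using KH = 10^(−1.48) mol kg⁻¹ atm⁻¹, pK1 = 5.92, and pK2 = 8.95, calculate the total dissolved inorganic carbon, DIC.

DIC = 2.24 mmol/kg

[CO2*] = KH · pCO2 = 10^(−1.48) × 489×10^-6 = 1.619×10^-5 mol/kg
α₀ = 1/(1 + K1/[H⁺] + K1K2/[H⁺]²) = 1/(1 + 10^+2.09 + 10^+1.15) = 0.007238
DIC = [CO2*]/α₀ = 1.619×10^-5 / 0.007238 = 2.24 mmol/kg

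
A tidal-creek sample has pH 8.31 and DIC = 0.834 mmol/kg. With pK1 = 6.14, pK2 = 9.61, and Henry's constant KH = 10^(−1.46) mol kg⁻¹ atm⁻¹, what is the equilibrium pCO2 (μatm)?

α₀ = 1 / (1 + K1/[H⁺] + K1K2/[H⁺]²) = 1 / (1 + 10^+2.17 + 10^+0.87)
   = 1 / (1 + 147.91 + 7.4131) = 1/156.32 = 0.006397
[CO2*] = α₀ × DIC = 0.006397 × 0.834 = 0.005335 mmol/kg = 5.335 μmol/kg
pCO2 = [CO2*]/KH = 5.335×10^-6 / 3.467×10^-2 = 154 μatm

pCO2 = 154 μatm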